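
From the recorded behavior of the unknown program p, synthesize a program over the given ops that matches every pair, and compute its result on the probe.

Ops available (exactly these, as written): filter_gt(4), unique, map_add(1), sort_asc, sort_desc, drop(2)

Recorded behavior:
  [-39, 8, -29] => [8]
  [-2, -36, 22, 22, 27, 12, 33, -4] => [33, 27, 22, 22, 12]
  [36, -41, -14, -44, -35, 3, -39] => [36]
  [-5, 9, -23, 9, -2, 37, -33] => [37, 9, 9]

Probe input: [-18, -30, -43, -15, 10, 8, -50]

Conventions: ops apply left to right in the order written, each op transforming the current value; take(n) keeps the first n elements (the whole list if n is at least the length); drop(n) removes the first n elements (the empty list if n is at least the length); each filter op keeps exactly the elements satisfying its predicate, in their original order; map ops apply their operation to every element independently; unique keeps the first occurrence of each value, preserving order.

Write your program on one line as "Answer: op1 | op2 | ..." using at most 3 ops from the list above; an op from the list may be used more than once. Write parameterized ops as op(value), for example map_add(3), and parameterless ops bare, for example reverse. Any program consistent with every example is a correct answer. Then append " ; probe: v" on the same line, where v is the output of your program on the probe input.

sort_desc | filter_gt(4) ; probe: [10, 8]

Check, running the answer program on each example:
  [-39, 8, -29] -> [8, -29, -39] -> [8]
  [-2, -36, 22, 22, 27, 12, 33, -4] -> [33, 27, 22, 22, 12, -2, -4, -36] -> [33, 27, 22, 22, 12]
  [36, -41, -14, -44, -35, 3, -39] -> [36, 3, -14, -35, -39, -41, -44] -> [36]
  [-5, 9, -23, 9, -2, 37, -33] -> [37, 9, 9, -2, -5, -23, -33] -> [37, 9, 9]
  probe: [-18, -30, -43, -15, 10, 8, -50] -> [10, 8, -15, -18, -30, -43, -50] -> [10, 8]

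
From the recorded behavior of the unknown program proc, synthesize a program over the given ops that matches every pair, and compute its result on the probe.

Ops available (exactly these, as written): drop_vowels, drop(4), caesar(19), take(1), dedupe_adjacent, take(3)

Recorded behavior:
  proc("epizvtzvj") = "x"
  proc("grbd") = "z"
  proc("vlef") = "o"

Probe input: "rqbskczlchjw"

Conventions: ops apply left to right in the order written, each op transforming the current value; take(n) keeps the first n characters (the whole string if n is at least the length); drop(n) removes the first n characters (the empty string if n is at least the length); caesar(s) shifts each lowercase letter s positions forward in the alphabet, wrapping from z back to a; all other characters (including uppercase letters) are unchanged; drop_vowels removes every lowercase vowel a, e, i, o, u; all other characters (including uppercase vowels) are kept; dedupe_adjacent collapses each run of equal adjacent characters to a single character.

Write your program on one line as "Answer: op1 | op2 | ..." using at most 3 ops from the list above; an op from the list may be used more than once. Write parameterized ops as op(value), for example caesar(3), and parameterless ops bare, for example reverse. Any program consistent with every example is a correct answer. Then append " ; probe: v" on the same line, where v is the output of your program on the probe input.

caesar(19) | take(1) ; probe: "k"

Check, running the answer program on each example:
  "epizvtzvj" -> "xibsomsoc" -> "x"
  "grbd" -> "zkuw" -> "z"
  "vlef" -> "oexy" -> "o"
  probe: "rqbskczlchjw" -> "kjuldvsevacp" -> "k"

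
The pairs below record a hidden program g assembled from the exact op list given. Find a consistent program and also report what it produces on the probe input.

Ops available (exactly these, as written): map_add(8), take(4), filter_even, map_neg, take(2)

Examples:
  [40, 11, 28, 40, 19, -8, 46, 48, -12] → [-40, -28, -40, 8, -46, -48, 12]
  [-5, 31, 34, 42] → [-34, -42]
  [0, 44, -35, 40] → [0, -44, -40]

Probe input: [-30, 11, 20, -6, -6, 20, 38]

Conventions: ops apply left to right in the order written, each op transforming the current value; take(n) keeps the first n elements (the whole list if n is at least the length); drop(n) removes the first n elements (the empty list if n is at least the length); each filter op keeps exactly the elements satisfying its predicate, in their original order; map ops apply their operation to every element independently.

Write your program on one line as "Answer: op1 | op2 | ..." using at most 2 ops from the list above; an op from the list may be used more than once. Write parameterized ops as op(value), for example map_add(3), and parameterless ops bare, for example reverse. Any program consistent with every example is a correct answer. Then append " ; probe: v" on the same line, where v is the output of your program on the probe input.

map_neg | filter_even ; probe: [30, -20, 6, 6, -20, -38]

Check, running the answer program on each example:
  [40, 11, 28, 40, 19, -8, 46, 48, -12] -> [-40, -11, -28, -40, -19, 8, -46, -48, 12] -> [-40, -28, -40, 8, -46, -48, 12]
  [-5, 31, 34, 42] -> [5, -31, -34, -42] -> [-34, -42]
  [0, 44, -35, 40] -> [0, -44, 35, -40] -> [0, -44, -40]
  probe: [-30, 11, 20, -6, -6, 20, 38] -> [30, -11, -20, 6, 6, -20, -38] -> [30, -20, 6, 6, -20, -38]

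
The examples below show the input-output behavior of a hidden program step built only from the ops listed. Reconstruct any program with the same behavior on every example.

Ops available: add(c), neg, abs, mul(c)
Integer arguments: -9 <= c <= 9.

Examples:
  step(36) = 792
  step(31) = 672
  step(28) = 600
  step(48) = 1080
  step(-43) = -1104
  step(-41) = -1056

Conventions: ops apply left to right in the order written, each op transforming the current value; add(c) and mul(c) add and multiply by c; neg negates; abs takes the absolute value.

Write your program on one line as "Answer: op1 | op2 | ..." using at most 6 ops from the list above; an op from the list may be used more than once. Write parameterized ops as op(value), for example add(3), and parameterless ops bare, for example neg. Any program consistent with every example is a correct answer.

mul(-2) | neg | add(-6) | mul(4) | neg | mul(-3)

Check, running the answer program on each example:
  36 -> -72 -> 72 -> 66 -> 264 -> -264 -> 792
  31 -> -62 -> 62 -> 56 -> 224 -> -224 -> 672
  28 -> -56 -> 56 -> 50 -> 200 -> -200 -> 600
  48 -> -96 -> 96 -> 90 -> 360 -> -360 -> 1080
  -43 -> 86 -> -86 -> -92 -> -368 -> 368 -> -1104
  -41 -> 82 -> -82 -> -88 -> -352 -> 352 -> -1056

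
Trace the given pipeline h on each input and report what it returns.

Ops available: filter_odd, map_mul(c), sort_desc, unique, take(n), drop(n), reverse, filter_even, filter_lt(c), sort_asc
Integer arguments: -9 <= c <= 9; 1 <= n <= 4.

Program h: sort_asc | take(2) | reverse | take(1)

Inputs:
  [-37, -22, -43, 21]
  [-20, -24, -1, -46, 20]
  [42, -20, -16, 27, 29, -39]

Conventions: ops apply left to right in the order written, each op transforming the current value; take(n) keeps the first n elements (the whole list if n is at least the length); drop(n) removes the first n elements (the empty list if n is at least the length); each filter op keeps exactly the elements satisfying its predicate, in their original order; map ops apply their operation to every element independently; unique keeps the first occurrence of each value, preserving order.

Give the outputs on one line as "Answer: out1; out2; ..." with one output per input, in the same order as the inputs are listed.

Execution, op by op:
  [-37, -22, -43, 21] -> [-43, -37, -22, 21] -> [-43, -37] -> [-37, -43] -> [-37]
  [-20, -24, -1, -46, 20] -> [-46, -24, -20, -1, 20] -> [-46, -24] -> [-24, -46] -> [-24]
  [42, -20, -16, 27, 29, -39] -> [-39, -20, -16, 27, 29, 42] -> [-39, -20] -> [-20, -39] -> [-20]

[-37]; [-24]; [-20]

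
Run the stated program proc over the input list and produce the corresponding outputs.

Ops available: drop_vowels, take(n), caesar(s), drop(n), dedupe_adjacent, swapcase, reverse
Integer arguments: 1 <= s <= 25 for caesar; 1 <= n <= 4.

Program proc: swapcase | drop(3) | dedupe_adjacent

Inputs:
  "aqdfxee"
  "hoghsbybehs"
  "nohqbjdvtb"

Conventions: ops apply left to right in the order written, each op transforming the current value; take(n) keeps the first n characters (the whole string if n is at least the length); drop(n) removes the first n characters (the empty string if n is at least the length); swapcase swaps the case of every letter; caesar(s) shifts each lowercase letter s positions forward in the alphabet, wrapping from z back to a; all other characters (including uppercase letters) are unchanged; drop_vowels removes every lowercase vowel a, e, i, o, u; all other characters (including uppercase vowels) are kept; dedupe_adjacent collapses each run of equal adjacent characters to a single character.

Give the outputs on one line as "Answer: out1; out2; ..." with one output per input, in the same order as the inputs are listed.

Execution, op by op:
  "aqdfxee" -> "AQDFXEE" -> "FXEE" -> "FXE"
  "hoghsbybehs" -> "HOGHSBYBEHS" -> "HSBYBEHS" -> "HSBYBEHS"
  "nohqbjdvtb" -> "NOHQBJDVTB" -> "QBJDVTB" -> "QBJDVTB"

"FXE"; "HSBYBEHS"; "QBJDVTB"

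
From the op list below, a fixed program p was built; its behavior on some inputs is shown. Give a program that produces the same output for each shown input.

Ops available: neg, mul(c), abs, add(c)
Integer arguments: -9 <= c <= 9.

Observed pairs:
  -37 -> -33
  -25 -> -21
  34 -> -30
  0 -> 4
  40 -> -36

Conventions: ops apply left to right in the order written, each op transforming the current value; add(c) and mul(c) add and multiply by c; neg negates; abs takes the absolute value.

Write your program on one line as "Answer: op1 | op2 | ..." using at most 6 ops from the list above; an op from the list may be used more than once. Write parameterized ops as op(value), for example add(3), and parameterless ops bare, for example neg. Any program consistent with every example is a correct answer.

neg | abs | neg | add(3) | add(7) | add(-6)

Check, running the answer program on each example:
  -37 -> 37 -> 37 -> -37 -> -34 -> -27 -> -33
  -25 -> 25 -> 25 -> -25 -> -22 -> -15 -> -21
  34 -> -34 -> 34 -> -34 -> -31 -> -24 -> -30
  0 -> 0 -> 0 -> 0 -> 3 -> 10 -> 4
  40 -> -40 -> 40 -> -40 -> -37 -> -30 -> -36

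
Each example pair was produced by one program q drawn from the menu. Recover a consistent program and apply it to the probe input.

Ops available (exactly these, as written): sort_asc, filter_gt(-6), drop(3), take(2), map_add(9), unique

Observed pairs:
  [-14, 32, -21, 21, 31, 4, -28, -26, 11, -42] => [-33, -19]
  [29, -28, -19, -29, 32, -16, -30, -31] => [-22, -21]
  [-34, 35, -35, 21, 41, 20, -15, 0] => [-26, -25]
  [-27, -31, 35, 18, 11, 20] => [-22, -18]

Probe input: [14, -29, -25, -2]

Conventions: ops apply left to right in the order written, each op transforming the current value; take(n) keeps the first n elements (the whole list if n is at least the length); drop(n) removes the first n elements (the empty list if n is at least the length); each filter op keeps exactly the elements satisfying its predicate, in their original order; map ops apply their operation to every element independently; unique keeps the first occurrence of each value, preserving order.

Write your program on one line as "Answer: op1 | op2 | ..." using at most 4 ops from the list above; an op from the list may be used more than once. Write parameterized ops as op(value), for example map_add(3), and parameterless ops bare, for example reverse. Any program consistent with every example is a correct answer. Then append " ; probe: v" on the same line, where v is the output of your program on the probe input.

sort_asc | take(2) | map_add(9) ; probe: [-20, -16]

Check, running the answer program on each example:
  [-14, 32, -21, 21, 31, 4, -28, -26, 11, -42] -> [-42, -28, -26, -21, -14, 4, 11, 21, 31, 32] -> [-42, -28] -> [-33, -19]
  [29, -28, -19, -29, 32, -16, -30, -31] -> [-31, -30, -29, -28, -19, -16, 29, 32] -> [-31, -30] -> [-22, -21]
  [-34, 35, -35, 21, 41, 20, -15, 0] -> [-35, -34, -15, 0, 20, 21, 35, 41] -> [-35, -34] -> [-26, -25]
  [-27, -31, 35, 18, 11, 20] -> [-31, -27, 11, 18, 20, 35] -> [-31, -27] -> [-22, -18]
  probe: [14, -29, -25, -2] -> [-29, -25, -2, 14] -> [-29, -25] -> [-20, -16]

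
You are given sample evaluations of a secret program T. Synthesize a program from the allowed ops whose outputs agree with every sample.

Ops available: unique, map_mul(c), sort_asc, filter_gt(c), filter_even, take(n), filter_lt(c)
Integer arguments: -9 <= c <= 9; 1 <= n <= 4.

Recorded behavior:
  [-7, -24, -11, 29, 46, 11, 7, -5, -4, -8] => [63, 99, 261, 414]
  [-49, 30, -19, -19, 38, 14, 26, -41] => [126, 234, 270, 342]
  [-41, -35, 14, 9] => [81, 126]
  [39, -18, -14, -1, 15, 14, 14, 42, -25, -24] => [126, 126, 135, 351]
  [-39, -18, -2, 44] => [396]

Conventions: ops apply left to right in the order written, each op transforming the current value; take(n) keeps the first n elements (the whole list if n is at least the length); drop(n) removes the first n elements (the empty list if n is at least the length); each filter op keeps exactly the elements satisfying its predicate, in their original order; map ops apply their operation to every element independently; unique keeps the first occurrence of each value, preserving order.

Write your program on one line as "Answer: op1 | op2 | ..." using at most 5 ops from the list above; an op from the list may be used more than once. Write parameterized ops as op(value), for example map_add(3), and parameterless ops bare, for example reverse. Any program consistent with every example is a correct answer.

map_mul(9) | sort_asc | filter_gt(2) | take(4)

Check, running the answer program on each example:
  [-7, -24, -11, 29, 46, 11, 7, -5, -4, -8] -> [-63, -216, -99, 261, 414, 99, 63, -45, -36, -72] -> [-216, -99, -72, -63, -45, -36, 63, 99, 261, 414] -> [63, 99, 261, 414] -> [63, 99, 261, 414]
  [-49, 30, -19, -19, 38, 14, 26, -41] -> [-441, 270, -171, -171, 342, 126, 234, -369] -> [-441, -369, -171, -171, 126, 234, 270, 342] -> [126, 234, 270, 342] -> [126, 234, 270, 342]
  [-41, -35, 14, 9] -> [-369, -315, 126, 81] -> [-369, -315, 81, 126] -> [81, 126] -> [81, 126]
  [39, -18, -14, -1, 15, 14, 14, 42, -25, -24] -> [351, -162, -126, -9, 135, 126, 126, 378, -225, -216] -> [-225, -216, -162, -126, -9, 126, 126, 135, 351, 378] -> [126, 126, 135, 351, 378] -> [126, 126, 135, 351]
  [-39, -18, -2, 44] -> [-351, -162, -18, 396] -> [-351, -162, -18, 396] -> [396] -> [396]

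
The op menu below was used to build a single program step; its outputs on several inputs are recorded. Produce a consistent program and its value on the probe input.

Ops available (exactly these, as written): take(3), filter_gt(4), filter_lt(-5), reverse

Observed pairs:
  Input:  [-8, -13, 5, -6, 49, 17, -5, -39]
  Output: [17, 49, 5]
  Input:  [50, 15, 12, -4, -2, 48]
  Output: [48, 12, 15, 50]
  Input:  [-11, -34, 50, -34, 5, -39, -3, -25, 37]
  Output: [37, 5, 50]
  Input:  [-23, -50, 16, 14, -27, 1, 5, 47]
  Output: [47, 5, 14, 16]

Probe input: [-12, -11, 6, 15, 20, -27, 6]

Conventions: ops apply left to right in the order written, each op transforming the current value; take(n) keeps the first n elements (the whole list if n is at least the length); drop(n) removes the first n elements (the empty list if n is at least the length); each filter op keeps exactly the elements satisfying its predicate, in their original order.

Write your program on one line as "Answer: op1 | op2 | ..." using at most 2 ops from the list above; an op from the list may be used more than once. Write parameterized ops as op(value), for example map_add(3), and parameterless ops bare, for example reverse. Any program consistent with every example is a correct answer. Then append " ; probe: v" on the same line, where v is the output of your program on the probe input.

reverse | filter_gt(4) ; probe: [6, 20, 15, 6]

Check, running the answer program on each example:
  [-8, -13, 5, -6, 49, 17, -5, -39] -> [-39, -5, 17, 49, -6, 5, -13, -8] -> [17, 49, 5]
  [50, 15, 12, -4, -2, 48] -> [48, -2, -4, 12, 15, 50] -> [48, 12, 15, 50]
  [-11, -34, 50, -34, 5, -39, -3, -25, 37] -> [37, -25, -3, -39, 5, -34, 50, -34, -11] -> [37, 5, 50]
  [-23, -50, 16, 14, -27, 1, 5, 47] -> [47, 5, 1, -27, 14, 16, -50, -23] -> [47, 5, 14, 16]
  probe: [-12, -11, 6, 15, 20, -27, 6] -> [6, -27, 20, 15, 6, -11, -12] -> [6, 20, 15, 6]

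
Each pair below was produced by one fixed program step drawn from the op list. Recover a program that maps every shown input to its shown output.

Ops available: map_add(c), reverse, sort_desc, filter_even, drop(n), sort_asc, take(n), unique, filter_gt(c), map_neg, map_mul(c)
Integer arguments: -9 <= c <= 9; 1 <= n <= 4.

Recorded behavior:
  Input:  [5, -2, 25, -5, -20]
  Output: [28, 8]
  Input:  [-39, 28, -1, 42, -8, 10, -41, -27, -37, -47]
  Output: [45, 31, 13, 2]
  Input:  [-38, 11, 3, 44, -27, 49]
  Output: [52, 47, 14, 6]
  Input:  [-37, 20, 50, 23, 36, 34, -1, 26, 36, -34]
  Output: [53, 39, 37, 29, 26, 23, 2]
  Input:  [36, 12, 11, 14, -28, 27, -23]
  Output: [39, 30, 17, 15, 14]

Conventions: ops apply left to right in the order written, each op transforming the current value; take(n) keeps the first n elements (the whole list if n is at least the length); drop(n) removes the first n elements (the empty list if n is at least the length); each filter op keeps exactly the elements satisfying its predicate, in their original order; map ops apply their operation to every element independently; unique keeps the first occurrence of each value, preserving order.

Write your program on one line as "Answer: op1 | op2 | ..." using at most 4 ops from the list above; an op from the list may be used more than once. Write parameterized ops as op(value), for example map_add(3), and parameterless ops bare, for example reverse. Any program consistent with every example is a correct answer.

filter_gt(-2) | map_add(3) | sort_desc | unique

Check, running the answer program on each example:
  [5, -2, 25, -5, -20] -> [5, 25] -> [8, 28] -> [28, 8] -> [28, 8]
  [-39, 28, -1, 42, -8, 10, -41, -27, -37, -47] -> [28, -1, 42, 10] -> [31, 2, 45, 13] -> [45, 31, 13, 2] -> [45, 31, 13, 2]
  [-38, 11, 3, 44, -27, 49] -> [11, 3, 44, 49] -> [14, 6, 47, 52] -> [52, 47, 14, 6] -> [52, 47, 14, 6]
  [-37, 20, 50, 23, 36, 34, -1, 26, 36, -34] -> [20, 50, 23, 36, 34, -1, 26, 36] -> [23, 53, 26, 39, 37, 2, 29, 39] -> [53, 39, 39, 37, 29, 26, 23, 2] -> [53, 39, 37, 29, 26, 23, 2]
  [36, 12, 11, 14, -28, 27, -23] -> [36, 12, 11, 14, 27] -> [39, 15, 14, 17, 30] -> [39, 30, 17, 15, 14] -> [39, 30, 17, 15, 14]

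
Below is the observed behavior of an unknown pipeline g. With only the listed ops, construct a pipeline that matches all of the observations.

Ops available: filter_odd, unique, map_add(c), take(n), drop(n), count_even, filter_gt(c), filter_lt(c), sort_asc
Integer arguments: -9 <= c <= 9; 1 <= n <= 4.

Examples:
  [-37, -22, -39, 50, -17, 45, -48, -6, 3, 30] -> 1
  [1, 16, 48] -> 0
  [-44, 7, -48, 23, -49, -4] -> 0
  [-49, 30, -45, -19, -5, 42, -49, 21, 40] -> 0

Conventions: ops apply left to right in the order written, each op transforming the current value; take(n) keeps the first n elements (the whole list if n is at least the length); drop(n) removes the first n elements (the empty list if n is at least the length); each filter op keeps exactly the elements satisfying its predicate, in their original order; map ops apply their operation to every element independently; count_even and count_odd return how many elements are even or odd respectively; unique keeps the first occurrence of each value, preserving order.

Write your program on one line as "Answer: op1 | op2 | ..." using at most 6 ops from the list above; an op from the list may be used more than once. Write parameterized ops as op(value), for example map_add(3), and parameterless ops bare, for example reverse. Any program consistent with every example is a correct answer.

sort_asc | unique | drop(4) | drop(4) | count_even

Check, running the answer program on each example:
  [-37, -22, -39, 50, -17, 45, -48, -6, 3, 30] -> [-48, -39, -37, -22, -17, -6, 3, 30, 45, 50] -> [-48, -39, -37, -22, -17, -6, 3, 30, 45, 50] -> [-17, -6, 3, 30, 45, 50] -> [45, 50] -> 1
  [1, 16, 48] -> [1, 16, 48] -> [1, 16, 48] -> [] -> [] -> 0
  [-44, 7, -48, 23, -49, -4] -> [-49, -48, -44, -4, 7, 23] -> [-49, -48, -44, -4, 7, 23] -> [7, 23] -> [] -> 0
  [-49, 30, -45, -19, -5, 42, -49, 21, 40] -> [-49, -49, -45, -19, -5, 21, 30, 40, 42] -> [-49, -45, -19, -5, 21, 30, 40, 42] -> [21, 30, 40, 42] -> [] -> 0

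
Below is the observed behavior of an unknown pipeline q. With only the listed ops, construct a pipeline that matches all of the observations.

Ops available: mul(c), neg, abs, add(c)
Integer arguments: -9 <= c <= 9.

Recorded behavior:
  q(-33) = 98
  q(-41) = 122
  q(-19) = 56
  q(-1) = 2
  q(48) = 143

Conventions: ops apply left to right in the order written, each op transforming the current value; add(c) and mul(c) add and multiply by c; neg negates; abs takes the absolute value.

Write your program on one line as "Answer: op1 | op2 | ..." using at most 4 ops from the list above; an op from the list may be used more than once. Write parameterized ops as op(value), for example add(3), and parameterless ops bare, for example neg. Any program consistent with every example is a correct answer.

mul(3) | neg | abs | add(-1)

Check, running the answer program on each example:
  -33 -> -99 -> 99 -> 99 -> 98
  -41 -> -123 -> 123 -> 123 -> 122
  -19 -> -57 -> 57 -> 57 -> 56
  -1 -> -3 -> 3 -> 3 -> 2
  48 -> 144 -> -144 -> 144 -> 143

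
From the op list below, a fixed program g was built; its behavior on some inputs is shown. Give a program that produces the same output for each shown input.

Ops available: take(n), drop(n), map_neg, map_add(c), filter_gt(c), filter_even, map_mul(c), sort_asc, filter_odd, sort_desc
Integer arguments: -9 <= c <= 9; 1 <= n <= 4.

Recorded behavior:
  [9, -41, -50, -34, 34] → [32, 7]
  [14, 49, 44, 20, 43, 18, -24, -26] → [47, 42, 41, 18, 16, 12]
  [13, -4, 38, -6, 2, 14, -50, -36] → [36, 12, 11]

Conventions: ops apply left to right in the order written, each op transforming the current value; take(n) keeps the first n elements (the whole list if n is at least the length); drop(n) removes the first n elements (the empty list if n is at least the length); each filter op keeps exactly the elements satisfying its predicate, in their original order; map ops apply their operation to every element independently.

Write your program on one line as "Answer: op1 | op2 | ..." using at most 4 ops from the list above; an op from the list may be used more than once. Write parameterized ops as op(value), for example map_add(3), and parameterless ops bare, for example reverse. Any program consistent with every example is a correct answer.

filter_gt(8) | map_add(-2) | sort_desc

Check, running the answer program on each example:
  [9, -41, -50, -34, 34] -> [9, 34] -> [7, 32] -> [32, 7]
  [14, 49, 44, 20, 43, 18, -24, -26] -> [14, 49, 44, 20, 43, 18] -> [12, 47, 42, 18, 41, 16] -> [47, 42, 41, 18, 16, 12]
  [13, -4, 38, -6, 2, 14, -50, -36] -> [13, 38, 14] -> [11, 36, 12] -> [36, 12, 11]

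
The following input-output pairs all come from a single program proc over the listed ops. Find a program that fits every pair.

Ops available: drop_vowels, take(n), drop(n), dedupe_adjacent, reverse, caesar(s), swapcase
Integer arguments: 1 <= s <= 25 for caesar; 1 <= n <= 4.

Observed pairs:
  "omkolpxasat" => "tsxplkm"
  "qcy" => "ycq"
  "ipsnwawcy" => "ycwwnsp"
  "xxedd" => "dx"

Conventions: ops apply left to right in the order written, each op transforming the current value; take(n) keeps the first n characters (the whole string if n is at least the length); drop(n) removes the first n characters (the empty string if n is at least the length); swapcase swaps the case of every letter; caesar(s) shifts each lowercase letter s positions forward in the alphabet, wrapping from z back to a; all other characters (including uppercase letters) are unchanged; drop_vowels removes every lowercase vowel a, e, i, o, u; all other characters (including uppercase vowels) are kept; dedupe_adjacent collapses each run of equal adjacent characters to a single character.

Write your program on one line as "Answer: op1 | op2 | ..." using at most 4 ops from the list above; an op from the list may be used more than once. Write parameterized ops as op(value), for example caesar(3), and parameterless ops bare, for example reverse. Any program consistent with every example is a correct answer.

dedupe_adjacent | drop_vowels | reverse

Check, running the answer program on each example:
  "omkolpxasat" -> "omkolpxasat" -> "mklpxst" -> "tsxplkm"
  "qcy" -> "qcy" -> "qcy" -> "ycq"
  "ipsnwawcy" -> "ipsnwawcy" -> "psnwwcy" -> "ycwwnsp"
  "xxedd" -> "xed" -> "xd" -> "dx"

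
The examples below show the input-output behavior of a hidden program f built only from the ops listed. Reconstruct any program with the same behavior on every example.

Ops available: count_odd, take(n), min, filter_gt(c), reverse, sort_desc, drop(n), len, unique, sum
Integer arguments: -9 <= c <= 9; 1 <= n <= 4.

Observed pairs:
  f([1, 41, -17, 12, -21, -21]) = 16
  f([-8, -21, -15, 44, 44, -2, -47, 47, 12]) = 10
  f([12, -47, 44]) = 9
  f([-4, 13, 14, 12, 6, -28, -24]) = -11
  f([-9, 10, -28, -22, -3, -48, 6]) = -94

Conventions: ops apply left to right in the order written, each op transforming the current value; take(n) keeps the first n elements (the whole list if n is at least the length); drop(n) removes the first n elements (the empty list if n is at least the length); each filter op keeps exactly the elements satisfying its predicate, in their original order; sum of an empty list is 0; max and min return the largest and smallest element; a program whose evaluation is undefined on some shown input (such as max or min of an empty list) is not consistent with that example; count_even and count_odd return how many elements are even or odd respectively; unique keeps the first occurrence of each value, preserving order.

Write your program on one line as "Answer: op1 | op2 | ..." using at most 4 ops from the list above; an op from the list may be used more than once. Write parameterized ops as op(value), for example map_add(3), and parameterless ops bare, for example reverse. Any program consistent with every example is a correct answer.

unique | sort_desc | sum

Check, running the answer program on each example:
  [1, 41, -17, 12, -21, -21] -> [1, 41, -17, 12, -21] -> [41, 12, 1, -17, -21] -> 16
  [-8, -21, -15, 44, 44, -2, -47, 47, 12] -> [-8, -21, -15, 44, -2, -47, 47, 12] -> [47, 44, 12, -2, -8, -15, -21, -47] -> 10
  [12, -47, 44] -> [12, -47, 44] -> [44, 12, -47] -> 9
  [-4, 13, 14, 12, 6, -28, -24] -> [-4, 13, 14, 12, 6, -28, -24] -> [14, 13, 12, 6, -4, -24, -28] -> -11
  [-9, 10, -28, -22, -3, -48, 6] -> [-9, 10, -28, -22, -3, -48, 6] -> [10, 6, -3, -9, -22, -28, -48] -> -94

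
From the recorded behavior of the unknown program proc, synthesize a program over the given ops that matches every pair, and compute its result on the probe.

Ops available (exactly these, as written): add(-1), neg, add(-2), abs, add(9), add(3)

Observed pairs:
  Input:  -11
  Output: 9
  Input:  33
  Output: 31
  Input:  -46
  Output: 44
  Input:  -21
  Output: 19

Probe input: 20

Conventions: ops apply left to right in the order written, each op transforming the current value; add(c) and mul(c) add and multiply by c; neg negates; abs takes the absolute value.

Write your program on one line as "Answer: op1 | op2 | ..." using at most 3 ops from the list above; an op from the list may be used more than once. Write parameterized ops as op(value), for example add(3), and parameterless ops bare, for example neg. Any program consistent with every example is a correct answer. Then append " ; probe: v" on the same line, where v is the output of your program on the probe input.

abs | add(-2) ; probe: 18

Check, running the answer program on each example:
  -11 -> 11 -> 9
  33 -> 33 -> 31
  -46 -> 46 -> 44
  -21 -> 21 -> 19
  probe: 20 -> 20 -> 18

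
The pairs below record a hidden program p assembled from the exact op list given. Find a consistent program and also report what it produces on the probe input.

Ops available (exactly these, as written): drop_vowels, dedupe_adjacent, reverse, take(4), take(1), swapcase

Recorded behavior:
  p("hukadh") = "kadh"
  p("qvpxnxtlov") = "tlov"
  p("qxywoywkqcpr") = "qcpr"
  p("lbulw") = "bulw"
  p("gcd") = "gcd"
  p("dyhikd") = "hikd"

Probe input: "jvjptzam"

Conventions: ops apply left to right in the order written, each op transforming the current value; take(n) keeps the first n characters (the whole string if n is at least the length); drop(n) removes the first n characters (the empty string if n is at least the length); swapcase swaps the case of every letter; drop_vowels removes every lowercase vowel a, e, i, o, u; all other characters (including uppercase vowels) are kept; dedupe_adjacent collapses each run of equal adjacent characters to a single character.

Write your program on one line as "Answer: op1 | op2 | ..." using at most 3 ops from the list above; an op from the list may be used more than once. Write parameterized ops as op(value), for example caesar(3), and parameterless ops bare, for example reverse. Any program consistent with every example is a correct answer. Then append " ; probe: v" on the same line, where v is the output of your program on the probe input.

reverse | take(4) | reverse ; probe: "tzam"

Check, running the answer program on each example:
  "hukadh" -> "hdakuh" -> "hdak" -> "kadh"
  "qvpxnxtlov" -> "voltxnxpvq" -> "volt" -> "tlov"
  "qxywoywkqcpr" -> "rpcqkwyowyxq" -> "rpcq" -> "qcpr"
  "lbulw" -> "wlubl" -> "wlub" -> "bulw"
  "gcd" -> "dcg" -> "dcg" -> "gcd"
  "dyhikd" -> "dkihyd" -> "dkih" -> "hikd"
  probe: "jvjptzam" -> "maztpjvj" -> "mazt" -> "tzam"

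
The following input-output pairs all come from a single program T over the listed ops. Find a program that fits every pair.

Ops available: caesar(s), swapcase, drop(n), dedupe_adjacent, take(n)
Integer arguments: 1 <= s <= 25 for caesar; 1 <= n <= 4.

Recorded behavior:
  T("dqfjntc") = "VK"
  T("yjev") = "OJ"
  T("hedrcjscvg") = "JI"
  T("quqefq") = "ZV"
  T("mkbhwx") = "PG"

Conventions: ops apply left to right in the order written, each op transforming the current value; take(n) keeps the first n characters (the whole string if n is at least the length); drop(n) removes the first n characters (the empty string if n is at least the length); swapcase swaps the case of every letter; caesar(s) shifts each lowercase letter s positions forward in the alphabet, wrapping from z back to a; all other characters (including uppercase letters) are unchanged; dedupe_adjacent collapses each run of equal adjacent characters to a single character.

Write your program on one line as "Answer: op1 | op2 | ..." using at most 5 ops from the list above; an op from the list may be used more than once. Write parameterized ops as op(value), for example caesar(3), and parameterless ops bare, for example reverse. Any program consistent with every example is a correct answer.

take(3) | caesar(5) | drop(1) | swapcase

Check, running the answer program on each example:
  "dqfjntc" -> "dqf" -> "ivk" -> "vk" -> "VK"
  "yjev" -> "yje" -> "doj" -> "oj" -> "OJ"
  "hedrcjscvg" -> "hed" -> "mji" -> "ji" -> "JI"
  "quqefq" -> "quq" -> "vzv" -> "zv" -> "ZV"
  "mkbhwx" -> "mkb" -> "rpg" -> "pg" -> "PG"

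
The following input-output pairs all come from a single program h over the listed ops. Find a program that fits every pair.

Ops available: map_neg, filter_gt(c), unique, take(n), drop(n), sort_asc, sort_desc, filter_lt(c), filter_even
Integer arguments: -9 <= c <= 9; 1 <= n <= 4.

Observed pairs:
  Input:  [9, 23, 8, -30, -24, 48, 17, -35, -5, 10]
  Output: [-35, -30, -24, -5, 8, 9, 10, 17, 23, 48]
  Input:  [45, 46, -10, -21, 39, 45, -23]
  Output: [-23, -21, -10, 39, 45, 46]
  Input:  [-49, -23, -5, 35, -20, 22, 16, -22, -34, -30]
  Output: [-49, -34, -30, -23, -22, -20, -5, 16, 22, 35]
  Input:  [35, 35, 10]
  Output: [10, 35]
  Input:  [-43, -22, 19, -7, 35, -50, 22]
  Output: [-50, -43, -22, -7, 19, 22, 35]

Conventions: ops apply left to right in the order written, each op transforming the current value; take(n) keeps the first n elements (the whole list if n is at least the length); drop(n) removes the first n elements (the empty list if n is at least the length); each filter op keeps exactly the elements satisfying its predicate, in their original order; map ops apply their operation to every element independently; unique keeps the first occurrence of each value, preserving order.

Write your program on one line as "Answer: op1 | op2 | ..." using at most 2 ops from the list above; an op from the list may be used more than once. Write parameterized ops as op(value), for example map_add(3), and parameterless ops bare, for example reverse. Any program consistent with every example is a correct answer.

unique | sort_asc

Check, running the answer program on each example:
  [9, 23, 8, -30, -24, 48, 17, -35, -5, 10] -> [9, 23, 8, -30, -24, 48, 17, -35, -5, 10] -> [-35, -30, -24, -5, 8, 9, 10, 17, 23, 48]
  [45, 46, -10, -21, 39, 45, -23] -> [45, 46, -10, -21, 39, -23] -> [-23, -21, -10, 39, 45, 46]
  [-49, -23, -5, 35, -20, 22, 16, -22, -34, -30] -> [-49, -23, -5, 35, -20, 22, 16, -22, -34, -30] -> [-49, -34, -30, -23, -22, -20, -5, 16, 22, 35]
  [35, 35, 10] -> [35, 10] -> [10, 35]
  [-43, -22, 19, -7, 35, -50, 22] -> [-43, -22, 19, -7, 35, -50, 22] -> [-50, -43, -22, -7, 19, 22, 35]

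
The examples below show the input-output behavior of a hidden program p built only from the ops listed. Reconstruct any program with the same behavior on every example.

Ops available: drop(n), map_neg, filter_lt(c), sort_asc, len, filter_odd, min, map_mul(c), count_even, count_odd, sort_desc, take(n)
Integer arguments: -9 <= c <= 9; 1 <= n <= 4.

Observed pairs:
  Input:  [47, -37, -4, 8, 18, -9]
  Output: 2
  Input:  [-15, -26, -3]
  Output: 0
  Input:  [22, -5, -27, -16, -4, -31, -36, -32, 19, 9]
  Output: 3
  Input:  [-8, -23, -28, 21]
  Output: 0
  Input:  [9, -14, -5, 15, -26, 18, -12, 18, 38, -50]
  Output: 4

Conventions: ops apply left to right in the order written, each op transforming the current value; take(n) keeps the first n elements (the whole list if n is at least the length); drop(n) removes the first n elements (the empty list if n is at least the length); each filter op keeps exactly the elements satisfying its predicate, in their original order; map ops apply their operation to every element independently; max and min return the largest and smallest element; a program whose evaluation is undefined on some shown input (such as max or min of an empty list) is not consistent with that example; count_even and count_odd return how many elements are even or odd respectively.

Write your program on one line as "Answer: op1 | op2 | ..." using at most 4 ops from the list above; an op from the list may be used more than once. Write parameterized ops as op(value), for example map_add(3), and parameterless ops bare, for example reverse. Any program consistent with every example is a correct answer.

sort_asc | drop(3) | sort_desc | count_even

Check, running the answer program on each example:
  [47, -37, -4, 8, 18, -9] -> [-37, -9, -4, 8, 18, 47] -> [8, 18, 47] -> [47, 18, 8] -> 2
  [-15, -26, -3] -> [-26, -15, -3] -> [] -> [] -> 0
  [22, -5, -27, -16, -4, -31, -36, -32, 19, 9] -> [-36, -32, -31, -27, -16, -5, -4, 9, 19, 22] -> [-27, -16, -5, -4, 9, 19, 22] -> [22, 19, 9, -4, -5, -16, -27] -> 3
  [-8, -23, -28, 21] -> [-28, -23, -8, 21] -> [21] -> [21] -> 0
  [9, -14, -5, 15, -26, 18, -12, 18, 38, -50] -> [-50, -26, -14, -12, -5, 9, 15, 18, 18, 38] -> [-12, -5, 9, 15, 18, 18, 38] -> [38, 18, 18, 15, 9, -5, -12] -> 4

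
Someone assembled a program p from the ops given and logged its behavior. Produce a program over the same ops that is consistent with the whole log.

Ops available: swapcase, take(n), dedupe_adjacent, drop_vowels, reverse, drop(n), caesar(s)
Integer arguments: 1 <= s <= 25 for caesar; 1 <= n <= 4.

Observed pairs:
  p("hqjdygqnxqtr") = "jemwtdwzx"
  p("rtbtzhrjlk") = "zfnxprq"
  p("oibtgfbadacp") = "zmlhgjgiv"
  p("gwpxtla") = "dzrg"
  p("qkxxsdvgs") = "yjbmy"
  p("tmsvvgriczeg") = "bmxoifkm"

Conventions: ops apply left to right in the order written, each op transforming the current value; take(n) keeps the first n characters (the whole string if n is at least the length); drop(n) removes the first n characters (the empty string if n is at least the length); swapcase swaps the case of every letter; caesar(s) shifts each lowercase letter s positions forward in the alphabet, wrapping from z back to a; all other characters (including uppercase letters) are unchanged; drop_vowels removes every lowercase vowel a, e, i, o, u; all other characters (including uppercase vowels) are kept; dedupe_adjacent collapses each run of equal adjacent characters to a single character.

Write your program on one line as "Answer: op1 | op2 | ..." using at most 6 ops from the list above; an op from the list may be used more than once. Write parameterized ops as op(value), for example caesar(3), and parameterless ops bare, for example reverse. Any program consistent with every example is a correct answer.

drop(2) | dedupe_adjacent | drop(1) | caesar(4) | caesar(2)

Check, running the answer program on each example:
  "hqjdygqnxqtr" -> "jdygqnxqtr" -> "jdygqnxqtr" -> "dygqnxqtr" -> "hckurbuxv" -> "jemwtdwzx"
  "rtbtzhrjlk" -> "btzhrjlk" -> "btzhrjlk" -> "tzhrjlk" -> "xdlvnpo" -> "zfnxprq"
  "oibtgfbadacp" -> "btgfbadacp" -> "btgfbadacp" -> "tgfbadacp" -> "xkjfehegt" -> "zmlhgjgiv"
  "gwpxtla" -> "pxtla" -> "pxtla" -> "xtla" -> "bxpe" -> "dzrg"
  "qkxxsdvgs" -> "xxsdvgs" -> "xsdvgs" -> "sdvgs" -> "whzkw" -> "yjbmy"
  "tmsvvgriczeg" -> "svvgriczeg" -> "svgriczeg" -> "vgriczeg" -> "zkvmgdik" -> "bmxoifkm"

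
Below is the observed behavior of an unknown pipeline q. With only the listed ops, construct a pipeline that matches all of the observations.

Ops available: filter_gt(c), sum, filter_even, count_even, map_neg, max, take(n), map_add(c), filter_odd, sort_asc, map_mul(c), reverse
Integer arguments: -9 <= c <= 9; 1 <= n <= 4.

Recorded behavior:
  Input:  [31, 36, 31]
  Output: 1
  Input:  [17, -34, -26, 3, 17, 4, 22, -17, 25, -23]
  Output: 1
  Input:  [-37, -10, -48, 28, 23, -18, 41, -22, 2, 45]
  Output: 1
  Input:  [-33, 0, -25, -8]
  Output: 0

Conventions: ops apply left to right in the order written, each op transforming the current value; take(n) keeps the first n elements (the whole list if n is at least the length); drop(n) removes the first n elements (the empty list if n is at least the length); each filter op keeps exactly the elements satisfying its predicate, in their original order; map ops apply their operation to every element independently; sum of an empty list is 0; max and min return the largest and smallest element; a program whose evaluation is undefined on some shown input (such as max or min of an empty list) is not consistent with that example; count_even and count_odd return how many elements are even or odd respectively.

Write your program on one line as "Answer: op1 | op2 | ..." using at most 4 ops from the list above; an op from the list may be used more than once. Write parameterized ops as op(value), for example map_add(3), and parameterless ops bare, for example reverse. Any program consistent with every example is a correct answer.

filter_gt(4) | reverse | sort_asc | count_even

Check, running the answer program on each example:
  [31, 36, 31] -> [31, 36, 31] -> [31, 36, 31] -> [31, 31, 36] -> 1
  [17, -34, -26, 3, 17, 4, 22, -17, 25, -23] -> [17, 17, 22, 25] -> [25, 22, 17, 17] -> [17, 17, 22, 25] -> 1
  [-37, -10, -48, 28, 23, -18, 41, -22, 2, 45] -> [28, 23, 41, 45] -> [45, 41, 23, 28] -> [23, 28, 41, 45] -> 1
  [-33, 0, -25, -8] -> [] -> [] -> [] -> 0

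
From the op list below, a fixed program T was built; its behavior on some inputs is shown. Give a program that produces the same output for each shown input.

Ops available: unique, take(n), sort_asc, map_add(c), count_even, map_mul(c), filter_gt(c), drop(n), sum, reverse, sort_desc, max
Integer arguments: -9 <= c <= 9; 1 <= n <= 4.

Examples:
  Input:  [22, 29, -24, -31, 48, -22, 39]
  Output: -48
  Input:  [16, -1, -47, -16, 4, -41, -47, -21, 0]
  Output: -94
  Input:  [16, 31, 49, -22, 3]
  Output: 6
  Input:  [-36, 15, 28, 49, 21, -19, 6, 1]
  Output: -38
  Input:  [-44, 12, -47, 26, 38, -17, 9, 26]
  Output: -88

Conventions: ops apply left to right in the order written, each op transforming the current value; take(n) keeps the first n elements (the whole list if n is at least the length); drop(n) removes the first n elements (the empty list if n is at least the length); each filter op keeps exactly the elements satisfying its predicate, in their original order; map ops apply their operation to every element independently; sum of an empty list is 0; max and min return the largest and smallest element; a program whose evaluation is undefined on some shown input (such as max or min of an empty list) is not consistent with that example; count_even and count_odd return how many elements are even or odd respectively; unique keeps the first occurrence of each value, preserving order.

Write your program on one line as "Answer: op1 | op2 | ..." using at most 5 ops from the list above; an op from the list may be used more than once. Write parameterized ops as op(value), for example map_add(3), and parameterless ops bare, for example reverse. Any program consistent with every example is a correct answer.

sort_asc | map_mul(2) | take(2) | reverse | max

Check, running the answer program on each example:
  [22, 29, -24, -31, 48, -22, 39] -> [-31, -24, -22, 22, 29, 39, 48] -> [-62, -48, -44, 44, 58, 78, 96] -> [-62, -48] -> [-48, -62] -> -48
  [16, -1, -47, -16, 4, -41, -47, -21, 0] -> [-47, -47, -41, -21, -16, -1, 0, 4, 16] -> [-94, -94, -82, -42, -32, -2, 0, 8, 32] -> [-94, -94] -> [-94, -94] -> -94
  [16, 31, 49, -22, 3] -> [-22, 3, 16, 31, 49] -> [-44, 6, 32, 62, 98] -> [-44, 6] -> [6, -44] -> 6
  [-36, 15, 28, 49, 21, -19, 6, 1] -> [-36, -19, 1, 6, 15, 21, 28, 49] -> [-72, -38, 2, 12, 30, 42, 56, 98] -> [-72, -38] -> [-38, -72] -> -38
  [-44, 12, -47, 26, 38, -17, 9, 26] -> [-47, -44, -17, 9, 12, 26, 26, 38] -> [-94, -88, -34, 18, 24, 52, 52, 76] -> [-94, -88] -> [-88, -94] -> -88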